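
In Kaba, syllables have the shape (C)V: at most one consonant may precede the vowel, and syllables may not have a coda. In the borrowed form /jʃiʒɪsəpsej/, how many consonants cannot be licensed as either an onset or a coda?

The consonants /j/, /p/, /j/ cannot be parsed into a legal (C)V syllable (no codas are permitted; onsets are limited to one consonant).

3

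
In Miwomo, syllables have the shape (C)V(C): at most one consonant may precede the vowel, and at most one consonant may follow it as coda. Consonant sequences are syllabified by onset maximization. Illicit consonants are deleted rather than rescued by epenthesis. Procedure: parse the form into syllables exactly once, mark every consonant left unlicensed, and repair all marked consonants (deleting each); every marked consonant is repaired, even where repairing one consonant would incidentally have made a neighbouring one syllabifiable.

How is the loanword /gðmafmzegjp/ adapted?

mafzeg

The consonants /g/, /ð/, /m/, /j/, /p/ cannot be parsed into a legal (C)V(C) syllable (at most one coda consonant is licensed; onsets are limited to one consonant).
Deleting the stranded consonants removes /g/, /ð/, /m/, /j/, /p/.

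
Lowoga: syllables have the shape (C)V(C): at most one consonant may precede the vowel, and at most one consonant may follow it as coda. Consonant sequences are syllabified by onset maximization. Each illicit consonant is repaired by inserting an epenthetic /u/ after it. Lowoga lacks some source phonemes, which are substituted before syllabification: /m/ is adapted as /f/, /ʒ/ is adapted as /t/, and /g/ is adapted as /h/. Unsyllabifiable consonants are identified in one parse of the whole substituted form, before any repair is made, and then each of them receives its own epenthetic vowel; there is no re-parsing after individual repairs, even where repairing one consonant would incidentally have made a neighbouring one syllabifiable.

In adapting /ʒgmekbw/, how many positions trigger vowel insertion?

4

After substitution the input is /thfekbw/.
The unsyllabifiable consonants are /t/, /h/, /b/, /w/; each receives one epenthetic vowel.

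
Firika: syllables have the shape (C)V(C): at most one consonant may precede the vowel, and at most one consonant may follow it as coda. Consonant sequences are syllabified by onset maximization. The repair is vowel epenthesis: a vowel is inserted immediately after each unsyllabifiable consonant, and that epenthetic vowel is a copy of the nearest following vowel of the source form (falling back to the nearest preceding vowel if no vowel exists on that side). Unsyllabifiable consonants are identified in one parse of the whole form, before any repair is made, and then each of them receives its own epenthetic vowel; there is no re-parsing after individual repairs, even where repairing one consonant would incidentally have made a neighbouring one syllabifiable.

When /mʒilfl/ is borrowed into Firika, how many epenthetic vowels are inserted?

3

The unsyllabifiable consonants are /m/, /f/, /l/; each receives one epenthetic vowel.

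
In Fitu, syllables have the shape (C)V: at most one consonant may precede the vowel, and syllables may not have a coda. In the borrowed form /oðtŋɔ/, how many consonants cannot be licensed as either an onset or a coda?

Under (C)V, the unsyllabifiable consonants are /ð/, /t/ (no codas are permitted; onsets are limited to one consonant).

2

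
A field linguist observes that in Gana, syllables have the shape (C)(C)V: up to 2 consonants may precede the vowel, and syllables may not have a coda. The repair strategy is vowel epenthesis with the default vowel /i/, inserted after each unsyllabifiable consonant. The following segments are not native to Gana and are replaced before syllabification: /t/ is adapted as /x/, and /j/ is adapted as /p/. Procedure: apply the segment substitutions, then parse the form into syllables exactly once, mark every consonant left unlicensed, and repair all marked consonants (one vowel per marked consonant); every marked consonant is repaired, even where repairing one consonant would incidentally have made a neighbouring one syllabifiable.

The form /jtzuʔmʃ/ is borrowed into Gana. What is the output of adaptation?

pixzuʔimiʃi

Substitution: /j/ → /p/, /t/ → /x/, giving /pxzuʔmʃ/.
The consonants /p/, /ʔ/, /m/, /ʃ/ cannot be parsed into a legal (C)(C)V syllable (no codas are permitted; onsets may contain at most 2 consonants).
Each unlicensed consonant becomes the onset of a new syllable: /p/ → /pi/, /ʔ/ → /ʔi/, /m/ → /mi/, /ʃ/ → /ʃi/.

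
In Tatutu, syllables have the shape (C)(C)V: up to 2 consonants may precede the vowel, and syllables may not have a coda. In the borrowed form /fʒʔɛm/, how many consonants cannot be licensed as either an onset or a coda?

2

The consonants /f/, /m/ cannot be parsed into a legal (C)(C)V syllable (no codas are permitted; onsets may contain at most 2 consonants).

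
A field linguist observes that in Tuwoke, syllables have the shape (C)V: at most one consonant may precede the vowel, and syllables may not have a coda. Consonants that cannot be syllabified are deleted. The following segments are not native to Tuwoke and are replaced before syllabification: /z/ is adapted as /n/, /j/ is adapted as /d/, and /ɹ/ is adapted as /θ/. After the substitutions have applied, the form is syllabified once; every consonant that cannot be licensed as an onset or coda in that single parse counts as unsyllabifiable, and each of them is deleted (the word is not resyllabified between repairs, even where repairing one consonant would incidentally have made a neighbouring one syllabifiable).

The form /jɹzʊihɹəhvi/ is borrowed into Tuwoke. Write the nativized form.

Substitution: /j/ → /d/, /ɹ/ → /θ/, /z/ → /n/, giving /dθnʊihθəhvi/.
Syllabifying with onset maximization leaves /d/, /θ/, /h/, /h/ stranded (no codas are permitted; onsets are limited to one consonant).
Deleting the stranded consonants removes /d/, /θ/, /h/, /h/.

nʊiθəvi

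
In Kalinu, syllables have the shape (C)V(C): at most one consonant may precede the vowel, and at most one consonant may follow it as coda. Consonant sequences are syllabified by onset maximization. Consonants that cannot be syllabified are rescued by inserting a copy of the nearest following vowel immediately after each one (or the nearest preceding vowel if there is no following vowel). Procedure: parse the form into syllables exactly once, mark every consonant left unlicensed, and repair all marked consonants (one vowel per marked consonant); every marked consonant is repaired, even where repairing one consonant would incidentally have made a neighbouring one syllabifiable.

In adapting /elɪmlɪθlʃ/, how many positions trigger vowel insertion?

2

The unsyllabifiable consonants are /l/, /ʃ/; each receives one epenthetic vowel.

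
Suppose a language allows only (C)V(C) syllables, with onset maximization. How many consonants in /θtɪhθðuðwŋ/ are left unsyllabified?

The consonants /θ/, /θ/, /w/, /ŋ/ cannot be parsed into a legal (C)V(C) syllable (at most one coda consonant is licensed; onsets are limited to one consonant).

4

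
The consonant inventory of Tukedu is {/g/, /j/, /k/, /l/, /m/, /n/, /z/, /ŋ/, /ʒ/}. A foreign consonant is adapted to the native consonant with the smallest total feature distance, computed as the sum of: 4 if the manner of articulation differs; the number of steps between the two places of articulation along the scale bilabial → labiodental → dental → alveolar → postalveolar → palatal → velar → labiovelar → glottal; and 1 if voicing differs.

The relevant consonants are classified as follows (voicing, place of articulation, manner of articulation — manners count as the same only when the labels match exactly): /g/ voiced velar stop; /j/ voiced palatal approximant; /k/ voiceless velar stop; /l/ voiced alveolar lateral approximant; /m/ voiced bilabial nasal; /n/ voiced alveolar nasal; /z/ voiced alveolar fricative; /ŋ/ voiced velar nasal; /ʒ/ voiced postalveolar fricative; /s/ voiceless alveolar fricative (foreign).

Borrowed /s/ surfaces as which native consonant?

z

/z/ is closest: same manner (fricative), place distance 0 (alveolar→alveolar), voicing differs (+1); total 1. Next closest is /ʒ/ at distance 2.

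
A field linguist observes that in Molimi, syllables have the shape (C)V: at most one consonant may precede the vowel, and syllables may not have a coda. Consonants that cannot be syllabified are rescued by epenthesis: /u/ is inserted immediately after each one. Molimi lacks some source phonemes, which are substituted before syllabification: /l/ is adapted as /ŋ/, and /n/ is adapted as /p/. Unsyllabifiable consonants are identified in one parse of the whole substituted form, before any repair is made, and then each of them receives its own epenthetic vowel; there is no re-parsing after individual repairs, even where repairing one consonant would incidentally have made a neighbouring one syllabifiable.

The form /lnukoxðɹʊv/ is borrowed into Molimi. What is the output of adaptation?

ŋupukoxuðuɹʊvu

Substitution: /l/ → /ŋ/, /n/ → /p/, giving /ŋpukoxðɹʊv/.
Under (C)V, the unsyllabifiable consonants are /ŋ/, /x/, /ð/, /v/ (no codas are permitted; onsets are limited to one consonant).
Inserting the epenthetic vowel yields /ŋ/ → /ŋu/, /x/ → /xu/, /ð/ → /ðu/, /v/ → /vu/.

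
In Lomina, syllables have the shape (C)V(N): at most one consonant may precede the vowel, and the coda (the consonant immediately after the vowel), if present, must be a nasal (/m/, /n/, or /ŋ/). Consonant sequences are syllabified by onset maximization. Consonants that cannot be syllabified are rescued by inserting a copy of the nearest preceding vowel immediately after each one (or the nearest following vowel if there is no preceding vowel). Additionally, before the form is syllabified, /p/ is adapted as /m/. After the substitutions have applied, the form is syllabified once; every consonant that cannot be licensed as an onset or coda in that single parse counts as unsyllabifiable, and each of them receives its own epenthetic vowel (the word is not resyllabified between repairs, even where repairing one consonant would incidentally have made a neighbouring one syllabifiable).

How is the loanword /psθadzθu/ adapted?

masaθadazaθu

Substitution: /p/ → /m/, giving /msθadzθu/.
The consonants /m/, /s/, /d/, /z/ cannot be parsed into a legal (C)V(N) syllable (only a nasal (/m/, /n/, or /ŋ/) is licensed in coda position; onsets are limited to one consonant).
Epenthesis after each stranded consonant: /m/ → /ma/, /s/ → /sa/, /d/ → /da/, /z/ → /za/.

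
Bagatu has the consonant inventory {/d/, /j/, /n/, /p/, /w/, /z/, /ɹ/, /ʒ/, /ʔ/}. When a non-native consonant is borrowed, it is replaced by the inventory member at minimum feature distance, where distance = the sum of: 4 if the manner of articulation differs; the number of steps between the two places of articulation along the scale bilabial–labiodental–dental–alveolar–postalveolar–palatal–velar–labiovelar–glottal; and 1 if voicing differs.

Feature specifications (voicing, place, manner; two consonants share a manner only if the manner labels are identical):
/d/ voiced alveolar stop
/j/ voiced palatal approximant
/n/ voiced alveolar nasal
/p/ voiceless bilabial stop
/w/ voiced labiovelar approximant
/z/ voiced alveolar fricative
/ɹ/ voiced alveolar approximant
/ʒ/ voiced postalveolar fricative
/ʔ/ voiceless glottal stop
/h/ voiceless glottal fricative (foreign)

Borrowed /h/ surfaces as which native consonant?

ʔ

/ʔ/ is closest: manner differs (fricative→stop, +4), place distance 0 (glottal→glottal), same voicing; total 4. Next closest is /ʒ/ at distance 5.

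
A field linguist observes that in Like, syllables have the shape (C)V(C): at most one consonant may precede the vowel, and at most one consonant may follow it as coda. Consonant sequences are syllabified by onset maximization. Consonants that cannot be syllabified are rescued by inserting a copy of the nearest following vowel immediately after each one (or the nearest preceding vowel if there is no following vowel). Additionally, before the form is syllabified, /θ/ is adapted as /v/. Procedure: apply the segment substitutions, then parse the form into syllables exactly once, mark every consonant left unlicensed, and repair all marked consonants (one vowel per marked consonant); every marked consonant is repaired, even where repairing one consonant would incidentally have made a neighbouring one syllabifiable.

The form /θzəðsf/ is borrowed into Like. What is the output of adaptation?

vəzəðsəfə

Substitution: /θ/ → /v/, giving /vzəðsf/.
Syllabifying with onset maximization leaves /v/, /s/, /f/ stranded (at most one coda consonant is licensed; onsets are limited to one consonant).
Each unlicensed consonant becomes the onset of a new syllable: /v/ → /və/, /s/ → /sə/, /f/ → /fə/.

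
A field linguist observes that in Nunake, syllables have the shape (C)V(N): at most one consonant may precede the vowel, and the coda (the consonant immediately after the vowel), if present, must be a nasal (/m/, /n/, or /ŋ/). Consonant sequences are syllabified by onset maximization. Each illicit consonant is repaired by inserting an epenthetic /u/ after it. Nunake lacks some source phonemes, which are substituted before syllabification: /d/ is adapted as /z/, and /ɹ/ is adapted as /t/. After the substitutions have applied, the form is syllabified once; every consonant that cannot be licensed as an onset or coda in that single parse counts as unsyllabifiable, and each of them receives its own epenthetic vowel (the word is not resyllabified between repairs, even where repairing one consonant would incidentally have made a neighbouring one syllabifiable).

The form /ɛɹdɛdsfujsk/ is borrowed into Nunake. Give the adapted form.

ɛtuzɛzusufujusuku

Substitution: /ɹ/ → /t/, /d/ → /z/, giving /ɛtzɛzsfujsk/.
Syllabifying with onset maximization leaves /t/, /z/, /s/, /j/, /s/, /k/ stranded (only a nasal (/m/, /n/, or /ŋ/) is licensed in coda position; onsets are limited to one consonant).
Inserting the epenthetic vowel yields /t/ → /tu/, /z/ → /zu/, /s/ → /su/, /j/ → /ju/, /s/ → /su/, /k/ → /ku/.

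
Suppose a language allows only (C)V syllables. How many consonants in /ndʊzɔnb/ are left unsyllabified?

3

Under (C)V, the unsyllabifiable consonants are /n/, /n/, /b/ (no codas are permitted; onsets are limited to one consonant).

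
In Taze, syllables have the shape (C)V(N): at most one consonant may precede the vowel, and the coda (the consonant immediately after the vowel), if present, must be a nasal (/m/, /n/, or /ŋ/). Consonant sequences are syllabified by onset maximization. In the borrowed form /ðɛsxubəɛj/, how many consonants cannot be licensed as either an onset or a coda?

Under (C)V(N), the unsyllabifiable consonants are /s/, /j/ (only a nasal (/m/, /n/, or /ŋ/) is licensed in coda position; onsets are limited to one consonant).

2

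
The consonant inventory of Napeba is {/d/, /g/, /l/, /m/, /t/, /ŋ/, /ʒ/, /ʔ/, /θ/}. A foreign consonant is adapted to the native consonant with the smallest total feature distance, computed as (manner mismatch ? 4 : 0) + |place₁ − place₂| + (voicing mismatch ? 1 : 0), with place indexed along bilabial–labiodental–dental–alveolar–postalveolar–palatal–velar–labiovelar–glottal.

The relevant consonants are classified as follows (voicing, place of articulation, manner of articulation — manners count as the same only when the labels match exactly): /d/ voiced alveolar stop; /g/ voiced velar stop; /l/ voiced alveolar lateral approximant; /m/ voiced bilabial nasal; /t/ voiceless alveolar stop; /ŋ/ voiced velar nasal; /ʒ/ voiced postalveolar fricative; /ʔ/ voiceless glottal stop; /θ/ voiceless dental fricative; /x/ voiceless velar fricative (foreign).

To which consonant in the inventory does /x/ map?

ʒ

/ʒ/ is closest: same manner (fricative), place distance 2 (velar→postalveolar), voicing differs (+1); total 3. Next closest is /θ/ at distance 4.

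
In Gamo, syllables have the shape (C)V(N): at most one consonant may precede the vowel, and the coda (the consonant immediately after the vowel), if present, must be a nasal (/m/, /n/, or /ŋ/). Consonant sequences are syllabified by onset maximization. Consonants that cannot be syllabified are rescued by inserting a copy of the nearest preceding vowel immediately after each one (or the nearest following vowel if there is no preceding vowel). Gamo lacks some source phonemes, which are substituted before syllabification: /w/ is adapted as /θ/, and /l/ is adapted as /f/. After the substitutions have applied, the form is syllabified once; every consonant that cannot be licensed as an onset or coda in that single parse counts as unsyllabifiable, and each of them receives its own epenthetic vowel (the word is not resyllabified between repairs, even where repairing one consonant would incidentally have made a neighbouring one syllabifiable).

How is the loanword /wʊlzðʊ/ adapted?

θʊfʊzʊðʊ

Substitution: /w/ → /θ/, /l/ → /f/, giving /θʊfzðʊ/.
Syllabifying with onset maximization leaves /f/, /z/ stranded (only a nasal (/m/, /n/, or /ŋ/) is licensed in coda position; onsets are limited to one consonant).
Inserting the epenthetic vowel yields /f/ → /fʊ/, /z/ → /zʊ/.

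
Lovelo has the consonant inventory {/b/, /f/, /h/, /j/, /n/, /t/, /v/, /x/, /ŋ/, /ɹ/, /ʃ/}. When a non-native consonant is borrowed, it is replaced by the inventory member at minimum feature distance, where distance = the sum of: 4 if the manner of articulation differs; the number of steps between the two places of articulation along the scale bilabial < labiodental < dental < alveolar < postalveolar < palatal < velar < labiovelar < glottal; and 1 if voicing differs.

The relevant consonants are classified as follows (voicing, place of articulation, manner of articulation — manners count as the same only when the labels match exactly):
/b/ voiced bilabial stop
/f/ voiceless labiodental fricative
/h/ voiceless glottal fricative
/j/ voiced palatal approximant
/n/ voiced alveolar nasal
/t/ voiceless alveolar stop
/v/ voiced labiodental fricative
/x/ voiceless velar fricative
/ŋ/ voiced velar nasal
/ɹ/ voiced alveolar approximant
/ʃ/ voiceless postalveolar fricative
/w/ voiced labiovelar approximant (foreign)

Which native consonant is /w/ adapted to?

j

/j/ is closest: same manner (approximant), place distance 2 (labiovelar→palatal), same voicing; total 2. Next closest is /ɹ/ at distance 4.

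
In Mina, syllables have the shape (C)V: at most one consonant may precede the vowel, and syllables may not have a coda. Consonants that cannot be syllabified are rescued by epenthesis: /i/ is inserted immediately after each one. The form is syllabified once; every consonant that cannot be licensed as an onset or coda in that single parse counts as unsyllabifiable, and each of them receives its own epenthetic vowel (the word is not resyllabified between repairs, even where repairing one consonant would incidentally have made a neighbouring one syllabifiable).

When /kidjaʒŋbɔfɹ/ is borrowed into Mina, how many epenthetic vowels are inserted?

5

The unsyllabifiable consonants are /d/, /ʒ/, /ŋ/, /f/, /ɹ/; each receives one epenthetic vowel.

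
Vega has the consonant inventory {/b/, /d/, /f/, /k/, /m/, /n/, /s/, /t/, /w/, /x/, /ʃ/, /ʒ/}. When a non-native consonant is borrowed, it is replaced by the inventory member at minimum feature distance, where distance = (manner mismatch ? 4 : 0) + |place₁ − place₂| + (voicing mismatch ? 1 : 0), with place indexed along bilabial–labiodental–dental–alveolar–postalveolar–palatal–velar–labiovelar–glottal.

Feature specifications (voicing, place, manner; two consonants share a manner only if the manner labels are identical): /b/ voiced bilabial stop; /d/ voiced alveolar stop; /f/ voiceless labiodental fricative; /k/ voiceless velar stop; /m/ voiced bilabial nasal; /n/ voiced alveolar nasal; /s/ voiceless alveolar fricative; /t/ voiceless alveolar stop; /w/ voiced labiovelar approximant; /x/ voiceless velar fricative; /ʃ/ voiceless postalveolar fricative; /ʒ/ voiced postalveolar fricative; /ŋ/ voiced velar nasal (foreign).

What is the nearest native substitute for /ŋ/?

n

/n/ is closest: same manner (nasal), place distance 3 (velar→alveolar), same voicing; total 3. Next closest is /k/ at distance 5.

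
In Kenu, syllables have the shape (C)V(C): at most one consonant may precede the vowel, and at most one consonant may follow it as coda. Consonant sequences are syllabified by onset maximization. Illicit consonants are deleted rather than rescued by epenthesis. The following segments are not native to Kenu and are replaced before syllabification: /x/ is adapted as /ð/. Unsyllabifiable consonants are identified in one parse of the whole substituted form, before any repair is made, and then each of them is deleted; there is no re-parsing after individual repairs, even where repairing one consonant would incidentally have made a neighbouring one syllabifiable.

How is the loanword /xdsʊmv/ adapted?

sʊm

Substitution: /x/ → /ð/, giving /ðdsʊmv/.
Under (C)V(C), the unsyllabifiable consonants are /ð/, /d/, /v/ (at most one coda consonant is licensed; onsets are limited to one consonant).
Deleting the stranded consonants removes /ð/, /d/, /v/.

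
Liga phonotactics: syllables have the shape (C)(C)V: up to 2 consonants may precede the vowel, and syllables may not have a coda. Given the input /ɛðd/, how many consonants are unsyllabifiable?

2

The consonants /ð/, /d/ cannot be parsed into a legal (C)(C)V syllable (no codas are permitted; onsets may contain at most 2 consonants).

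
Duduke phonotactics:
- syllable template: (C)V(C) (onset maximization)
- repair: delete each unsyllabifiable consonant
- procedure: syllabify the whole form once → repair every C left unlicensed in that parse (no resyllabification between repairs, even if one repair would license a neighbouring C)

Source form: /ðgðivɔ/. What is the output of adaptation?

ðivɔ

Under (C)V(C), the unsyllabifiable consonants are /ð/, /g/ (at most one coda consonant is licensed; onsets are limited to one consonant).
Each unlicensed consonant is deleted: /ð/, /g/.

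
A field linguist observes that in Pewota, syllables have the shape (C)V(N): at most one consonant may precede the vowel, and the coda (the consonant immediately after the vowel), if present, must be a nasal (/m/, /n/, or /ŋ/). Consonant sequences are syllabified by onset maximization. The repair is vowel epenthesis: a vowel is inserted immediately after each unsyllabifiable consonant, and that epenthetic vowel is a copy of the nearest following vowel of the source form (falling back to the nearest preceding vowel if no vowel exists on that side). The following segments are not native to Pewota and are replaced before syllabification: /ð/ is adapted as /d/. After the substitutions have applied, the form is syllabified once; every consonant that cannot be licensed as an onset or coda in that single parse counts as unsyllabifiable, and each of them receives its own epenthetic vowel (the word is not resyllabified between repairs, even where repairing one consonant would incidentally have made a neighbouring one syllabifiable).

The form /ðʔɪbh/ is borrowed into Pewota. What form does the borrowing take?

Substitution: /ð/ → /d/, giving /dʔɪbh/.
Under (C)V(N), the unsyllabifiable consonants are /d/, /b/, /h/ (only a nasal (/m/, /n/, or /ŋ/) is licensed in coda position; onsets are limited to one consonant).
Each unlicensed consonant becomes the onset of a new syllable: /d/ → /dɪ/, /b/ → /bɪ/, /h/ → /hɪ/.

dɪʔɪbɪhɪ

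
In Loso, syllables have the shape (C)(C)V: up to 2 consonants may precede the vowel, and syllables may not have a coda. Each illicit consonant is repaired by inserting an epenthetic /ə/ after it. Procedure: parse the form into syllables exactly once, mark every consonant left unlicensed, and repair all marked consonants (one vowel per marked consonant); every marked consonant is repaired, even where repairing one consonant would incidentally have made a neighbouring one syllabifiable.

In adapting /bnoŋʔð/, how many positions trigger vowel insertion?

3

The unsyllabifiable consonants are /ŋ/, /ʔ/, /ð/; each receives one epenthetic vowel.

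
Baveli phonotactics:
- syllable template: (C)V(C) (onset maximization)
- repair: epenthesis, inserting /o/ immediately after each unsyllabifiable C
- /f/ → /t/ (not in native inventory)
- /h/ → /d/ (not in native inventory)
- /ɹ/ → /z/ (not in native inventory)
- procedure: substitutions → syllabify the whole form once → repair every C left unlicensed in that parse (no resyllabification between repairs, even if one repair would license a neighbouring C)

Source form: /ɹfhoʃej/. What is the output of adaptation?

zotodoʃej

Substitution: /ɹ/ → /z/, /f/ → /t/, /h/ → /d/, giving /ztdoʃej/.
Syllabifying with onset maximization leaves /z/, /t/ stranded (at most one coda consonant is licensed; onsets are limited to one consonant).
Inserting the epenthetic vowel yields /z/ → /zo/, /t/ → /to/.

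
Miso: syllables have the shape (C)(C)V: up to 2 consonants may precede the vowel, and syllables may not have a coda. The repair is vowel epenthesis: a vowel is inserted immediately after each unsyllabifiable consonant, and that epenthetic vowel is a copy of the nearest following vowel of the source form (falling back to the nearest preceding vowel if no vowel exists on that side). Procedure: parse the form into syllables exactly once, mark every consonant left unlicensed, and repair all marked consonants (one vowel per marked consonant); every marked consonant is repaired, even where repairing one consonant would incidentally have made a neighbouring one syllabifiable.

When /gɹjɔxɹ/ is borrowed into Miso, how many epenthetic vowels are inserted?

The unsyllabifiable consonants are /g/, /x/, /ɹ/; each receives one epenthetic vowel.

3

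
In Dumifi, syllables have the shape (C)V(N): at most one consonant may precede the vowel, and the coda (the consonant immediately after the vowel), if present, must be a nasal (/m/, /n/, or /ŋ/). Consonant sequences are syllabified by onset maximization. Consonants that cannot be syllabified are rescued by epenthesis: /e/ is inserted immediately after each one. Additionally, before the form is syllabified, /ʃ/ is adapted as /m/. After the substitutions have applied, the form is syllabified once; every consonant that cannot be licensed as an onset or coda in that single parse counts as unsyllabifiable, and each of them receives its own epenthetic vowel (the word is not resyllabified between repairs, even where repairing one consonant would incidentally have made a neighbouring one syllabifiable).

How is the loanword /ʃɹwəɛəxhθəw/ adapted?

meɹewəɛəxeheθəwe

Substitution: /ʃ/ → /m/, giving /mɹwəɛəxhθəw/.
The consonants /m/, /ɹ/, /x/, /h/, /w/ cannot be parsed into a legal (C)V(N) syllable (only a nasal (/m/, /n/, or /ŋ/) is licensed in coda position; onsets are limited to one consonant).
Each unlicensed consonant becomes the onset of a new syllable: /m/ → /me/, /ɹ/ → /ɹe/, /x/ → /xe/, /h/ → /he/, /w/ → /we/.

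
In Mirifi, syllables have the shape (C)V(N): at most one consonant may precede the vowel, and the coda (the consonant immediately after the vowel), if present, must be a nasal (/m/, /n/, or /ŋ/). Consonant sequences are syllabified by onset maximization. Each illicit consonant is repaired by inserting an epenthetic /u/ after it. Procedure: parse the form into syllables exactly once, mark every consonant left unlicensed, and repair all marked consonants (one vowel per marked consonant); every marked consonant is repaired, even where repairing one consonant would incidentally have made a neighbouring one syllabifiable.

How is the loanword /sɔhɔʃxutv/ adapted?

sɔhɔʃuxutuvu

The consonants /ʃ/, /t/, /v/ cannot be parsed into a legal (C)V(N) syllable (only a nasal (/m/, /n/, or /ŋ/) is licensed in coda position; onsets are limited to one consonant).
Inserting the epenthetic vowel yields /ʃ/ → /ʃu/, /t/ → /tu/, /v/ → /vu/.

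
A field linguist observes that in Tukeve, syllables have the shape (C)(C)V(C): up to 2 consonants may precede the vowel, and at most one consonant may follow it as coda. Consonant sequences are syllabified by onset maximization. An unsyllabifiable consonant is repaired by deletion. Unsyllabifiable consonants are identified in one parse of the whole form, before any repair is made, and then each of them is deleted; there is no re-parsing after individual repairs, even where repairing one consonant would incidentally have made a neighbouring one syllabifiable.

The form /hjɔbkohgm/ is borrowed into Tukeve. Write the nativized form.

Under (C)(C)V(C), the unsyllabifiable consonants are /g/, /m/ (at most one coda consonant is licensed; onsets may contain at most 2 consonants).
Deletion applies to /g/, /m/.

hjɔbkoh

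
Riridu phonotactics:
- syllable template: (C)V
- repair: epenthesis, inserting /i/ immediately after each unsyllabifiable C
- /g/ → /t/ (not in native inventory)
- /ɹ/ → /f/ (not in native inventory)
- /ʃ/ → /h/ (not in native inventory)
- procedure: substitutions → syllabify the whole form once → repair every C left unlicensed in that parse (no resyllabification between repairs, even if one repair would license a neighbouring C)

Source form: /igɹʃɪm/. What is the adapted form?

itifihɪmi

Substitution: /g/ → /t/, /ɹ/ → /f/, /ʃ/ → /h/, giving /itfhɪm/.
The consonants /t/, /f/, /m/ cannot be parsed into a legal (C)V syllable (no codas are permitted; onsets are limited to one consonant).
Each unlicensed consonant becomes the onset of a new syllable: /t/ → /ti/, /f/ → /fi/, /m/ → /mi/.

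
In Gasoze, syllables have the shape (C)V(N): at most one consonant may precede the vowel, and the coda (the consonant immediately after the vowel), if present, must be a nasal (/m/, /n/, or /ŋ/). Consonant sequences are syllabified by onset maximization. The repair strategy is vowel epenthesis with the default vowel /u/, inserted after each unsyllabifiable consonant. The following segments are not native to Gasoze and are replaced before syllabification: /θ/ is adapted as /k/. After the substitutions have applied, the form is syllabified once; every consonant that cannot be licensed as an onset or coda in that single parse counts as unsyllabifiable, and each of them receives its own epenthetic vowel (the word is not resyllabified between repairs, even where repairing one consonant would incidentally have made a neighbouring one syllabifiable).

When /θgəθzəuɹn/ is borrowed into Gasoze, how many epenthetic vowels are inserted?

4

After substitution the input is /kgəkzəuɹn/.
The unsyllabifiable consonants are /k/, /k/, /ɹ/, /n/; each receives one epenthetic vowel.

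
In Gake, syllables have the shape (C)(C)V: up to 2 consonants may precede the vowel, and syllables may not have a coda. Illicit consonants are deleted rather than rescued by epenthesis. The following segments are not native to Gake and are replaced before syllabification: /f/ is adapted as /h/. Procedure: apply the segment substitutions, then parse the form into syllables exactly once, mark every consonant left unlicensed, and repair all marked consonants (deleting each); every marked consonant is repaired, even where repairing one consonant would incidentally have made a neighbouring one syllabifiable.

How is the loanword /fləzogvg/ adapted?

hləzo

Substitution: /f/ → /h/, giving /hləzogvg/.
Under (C)(C)V, the unsyllabifiable consonants are /g/, /v/, /g/ (no codas are permitted; onsets may contain at most 2 consonants).
Deletion applies to /g/, /v/, /g/.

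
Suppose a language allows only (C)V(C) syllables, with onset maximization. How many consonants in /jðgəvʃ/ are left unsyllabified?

The consonants /j/, /ð/, /ʃ/ cannot be parsed into a legal (C)V(C) syllable (at most one coda consonant is licensed; onsets are limited to one consonant).

3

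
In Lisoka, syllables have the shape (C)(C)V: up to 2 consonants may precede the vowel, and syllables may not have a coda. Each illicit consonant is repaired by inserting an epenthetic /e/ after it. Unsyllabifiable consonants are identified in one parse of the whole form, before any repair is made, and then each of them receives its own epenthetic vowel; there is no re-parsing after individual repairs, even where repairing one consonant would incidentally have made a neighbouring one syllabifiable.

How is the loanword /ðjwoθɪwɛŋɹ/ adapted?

ðejwoθɪwɛŋeɹe

Syllabifying with onset maximization leaves /ð/, /ŋ/, /ɹ/ stranded (no codas are permitted; onsets may contain at most 2 consonants).
Epenthesis after each stranded consonant: /ð/ → /ðe/, /ŋ/ → /ŋe/, /ɹ/ → /ɹe/.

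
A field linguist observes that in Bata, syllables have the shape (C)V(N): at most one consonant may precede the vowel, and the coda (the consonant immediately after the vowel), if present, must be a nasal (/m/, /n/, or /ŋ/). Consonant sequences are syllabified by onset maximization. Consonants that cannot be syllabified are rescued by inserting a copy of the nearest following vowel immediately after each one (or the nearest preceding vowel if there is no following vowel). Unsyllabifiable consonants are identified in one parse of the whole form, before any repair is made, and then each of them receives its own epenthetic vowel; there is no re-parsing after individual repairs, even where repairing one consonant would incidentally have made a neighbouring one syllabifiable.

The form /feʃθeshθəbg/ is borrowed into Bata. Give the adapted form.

feʃeθesəhəθəbəgə

Under (C)V(N), the unsyllabifiable consonants are /ʃ/, /s/, /h/, /b/, /g/ (only a nasal (/m/, /n/, or /ŋ/) is licensed in coda position; onsets are limited to one consonant).
Inserting the epenthetic vowel yields /ʃ/ → /ʃe/, /s/ → /sə/, /h/ → /hə/, /b/ → /bə/, /g/ → /gə/.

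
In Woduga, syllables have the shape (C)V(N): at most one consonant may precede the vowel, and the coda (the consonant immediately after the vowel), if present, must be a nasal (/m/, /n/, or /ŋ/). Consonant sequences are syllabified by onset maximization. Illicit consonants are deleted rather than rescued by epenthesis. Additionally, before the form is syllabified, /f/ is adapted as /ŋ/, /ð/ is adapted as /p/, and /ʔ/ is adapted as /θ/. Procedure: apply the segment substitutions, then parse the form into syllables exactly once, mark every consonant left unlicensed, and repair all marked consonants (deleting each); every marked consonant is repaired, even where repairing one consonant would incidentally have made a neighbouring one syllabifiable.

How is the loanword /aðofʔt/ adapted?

apoŋ

Substitution: /ð/ → /p/, /f/ → /ŋ/, /ʔ/ → /θ/, giving /apoŋθt/.
Under (C)V(N), the unsyllabifiable consonants are /θ/, /t/ (only a nasal (/m/, /n/, or /ŋ/) is licensed in coda position; onsets are limited to one consonant).
Each unlicensed consonant is deleted: /θ/, /t/.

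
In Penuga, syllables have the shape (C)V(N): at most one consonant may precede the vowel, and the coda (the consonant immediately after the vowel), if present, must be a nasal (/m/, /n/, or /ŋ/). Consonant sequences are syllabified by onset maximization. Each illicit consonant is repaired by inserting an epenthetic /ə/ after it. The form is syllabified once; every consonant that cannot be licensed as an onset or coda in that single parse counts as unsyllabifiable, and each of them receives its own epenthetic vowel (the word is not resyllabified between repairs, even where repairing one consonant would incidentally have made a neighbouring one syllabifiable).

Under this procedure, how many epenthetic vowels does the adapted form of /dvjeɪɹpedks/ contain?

6

The unsyllabifiable consonants are /d/, /v/, /ɹ/, /d/, /k/, /s/; each receives one epenthetic vowel.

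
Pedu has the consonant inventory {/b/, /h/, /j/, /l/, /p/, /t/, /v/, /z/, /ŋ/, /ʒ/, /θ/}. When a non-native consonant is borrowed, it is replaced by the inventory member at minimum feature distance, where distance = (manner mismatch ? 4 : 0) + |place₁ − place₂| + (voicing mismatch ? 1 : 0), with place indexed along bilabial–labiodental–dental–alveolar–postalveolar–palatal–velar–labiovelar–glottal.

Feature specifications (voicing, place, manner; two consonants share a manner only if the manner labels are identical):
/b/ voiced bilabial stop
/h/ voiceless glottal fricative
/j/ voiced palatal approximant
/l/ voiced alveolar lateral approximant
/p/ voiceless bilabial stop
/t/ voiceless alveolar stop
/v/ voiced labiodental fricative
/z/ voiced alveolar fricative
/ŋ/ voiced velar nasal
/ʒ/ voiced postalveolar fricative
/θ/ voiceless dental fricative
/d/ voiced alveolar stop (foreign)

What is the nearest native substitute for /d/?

t

/t/ is closest: same manner (stop), place distance 0 (alveolar→alveolar), voicing differs (+1); total 1. Next closest is /b/ at distance 3.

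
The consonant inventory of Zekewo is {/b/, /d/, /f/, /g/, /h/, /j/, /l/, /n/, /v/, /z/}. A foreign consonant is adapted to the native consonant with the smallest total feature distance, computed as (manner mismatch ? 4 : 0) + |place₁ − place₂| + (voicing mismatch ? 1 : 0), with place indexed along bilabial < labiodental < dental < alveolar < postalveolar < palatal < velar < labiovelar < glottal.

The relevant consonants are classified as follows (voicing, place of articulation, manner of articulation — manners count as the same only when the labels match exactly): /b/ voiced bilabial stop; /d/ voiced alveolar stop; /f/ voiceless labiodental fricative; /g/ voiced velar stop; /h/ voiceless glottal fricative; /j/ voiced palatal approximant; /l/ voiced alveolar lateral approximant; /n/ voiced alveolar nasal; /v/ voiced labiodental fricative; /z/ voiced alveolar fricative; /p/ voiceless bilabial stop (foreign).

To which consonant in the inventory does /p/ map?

/b/ is closest: same manner (stop), place distance 0 (bilabial→bilabial), voicing differs (+1); total 1. Next closest is /d/ at distance 4.

b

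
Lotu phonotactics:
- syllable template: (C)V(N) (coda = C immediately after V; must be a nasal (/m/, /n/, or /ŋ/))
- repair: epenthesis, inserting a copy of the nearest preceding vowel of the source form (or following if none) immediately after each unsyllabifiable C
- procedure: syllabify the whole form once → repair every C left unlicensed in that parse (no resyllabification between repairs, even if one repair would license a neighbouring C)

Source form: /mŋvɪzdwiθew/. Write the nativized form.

Syllabifying with onset maximization leaves /m/, /ŋ/, /z/, /d/, /w/ stranded (only a nasal (/m/, /n/, or /ŋ/) is licensed in coda position; onsets are limited to one consonant).
Each unlicensed consonant becomes the onset of a new syllable: /m/ → /mɪ/, /ŋ/ → /ŋɪ/, /z/ → /zɪ/, /d/ → /dɪ/, /w/ → /we/.

mɪŋɪvɪzɪdɪwiθewe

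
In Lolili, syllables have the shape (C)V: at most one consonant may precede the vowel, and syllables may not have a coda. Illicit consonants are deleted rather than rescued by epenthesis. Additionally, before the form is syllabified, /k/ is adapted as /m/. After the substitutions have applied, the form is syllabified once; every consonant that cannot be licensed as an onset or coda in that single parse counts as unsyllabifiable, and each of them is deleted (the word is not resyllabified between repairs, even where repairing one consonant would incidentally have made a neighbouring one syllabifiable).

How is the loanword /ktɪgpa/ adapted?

Substitution: /k/ → /m/, giving /mtɪgpa/.
Syllabifying with onset maximization leaves /m/, /g/ stranded (no codas are permitted; onsets are limited to one consonant).
Each unlicensed consonant is deleted: /m/, /g/.

tɪpa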